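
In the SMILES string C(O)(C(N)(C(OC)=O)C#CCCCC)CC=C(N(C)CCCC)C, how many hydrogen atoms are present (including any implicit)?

34

Hydrogens are implicit in SMILES; fill each atom to its normal valence:
  7 × C: 2 H each → 14
  5 × C: 3 H each → 15
  5 × C: no H
  2 × C: 1 H each → 2
  2 × O: no H
  1 × N: 2 H
  1 × N: no H
  1 × O: 1 H
  Total hydrogens = 34.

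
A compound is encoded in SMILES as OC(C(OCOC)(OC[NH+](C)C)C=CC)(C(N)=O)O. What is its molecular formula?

C11H23N2O6+

Heavy atoms from the SMILES: 11 C, 2 N, 6 O.
Implicit hydrogens by atom environment:
  4 × C: 3 H each → 12
  4 × O: no H
  3 × C: no H
  2 × C: 2 H each → 4
  2 × C: 1 H each → 2
  2 × O: 1 H each → 2
  1 × N: 2 H
  1 × N (charge +1): 1 H
  Total hydrogens = 23.
Net charge +1.
Molecular formula: C11H23N2O6+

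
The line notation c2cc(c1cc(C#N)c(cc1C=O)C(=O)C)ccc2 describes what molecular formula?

Heavy atoms from the SMILES: 16 C, 1 N, 2 O.
Implicit hydrogens by atom environment:
  7 × C (aromatic): 1 H each → 7
  5 × C (aromatic): no H
  2 × C: no H
  2 × O: no H
  1 × C: 3 H
  1 × C: 1 H
  1 × N: no H
  Total hydrogens = 11.
Molecular formula: C16H11NO2

C16H11NO2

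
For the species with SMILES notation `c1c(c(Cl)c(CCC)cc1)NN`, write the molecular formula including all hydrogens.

C9H13ClN2

Heavy atoms from the SMILES: 9 C, 1 Cl, 2 N.
Implicit hydrogens by atom environment:
  3 × C (aromatic): 1 H each → 3
  3 × C (aromatic): no H
  2 × C: 2 H each → 4
  1 × C: 3 H
  1 × Cl: no H
  1 × N: 2 H
  1 × N: 1 H
  Total hydrogens = 13.
Molecular formula: C9H13ClN2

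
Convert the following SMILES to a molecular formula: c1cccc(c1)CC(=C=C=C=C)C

Heavy atoms from the SMILES: 13 C.
Implicit hydrogens by atom environment:
  5 × C (aromatic): 1 H each → 5
  4 × C: no H
  2 × C: 2 H each → 4
  1 × C: 3 H
  1 × C (aromatic): no H
  Total hydrogens = 12.
Molecular formula: C13H12

C13H12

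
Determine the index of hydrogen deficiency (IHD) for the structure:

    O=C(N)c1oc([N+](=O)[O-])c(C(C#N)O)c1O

7

Molecular formula from the SMILES: C7H5N3O6.
DoU = (2C + 2 + N − H − X)/2 = (2·7 + 2 + 3 − 5 − 0)/2 = 14/2 = 7.
(Structurally: 1 ring(s) + 6 π bond(s) = 7.)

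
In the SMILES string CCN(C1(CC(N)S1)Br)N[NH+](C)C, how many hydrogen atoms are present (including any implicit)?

Hydrogens are implicit in SMILES; fill each atom to its normal valence:
  3 × C: 3 H each → 9
  2 × C: 2 H each → 4
  1 × Br: no H
  1 × C: 1 H
  1 × C: no H
  1 × N: 2 H
  1 × N: 1 H
  1 × N (charge +1): 1 H
  1 × N: no H
  1 × S: no H
  Total hydrogens = 18.

18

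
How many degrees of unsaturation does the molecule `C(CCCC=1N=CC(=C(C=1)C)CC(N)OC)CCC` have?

Molecular formula from the SMILES: C16H28N2O.
DoU = (2C + 2 + N − H − X)/2 = (2·16 + 2 + 2 − 28 − 0)/2 = 8/2 = 4.
(Structurally: 1 ring(s) + 3 π bond(s) = 4.)

4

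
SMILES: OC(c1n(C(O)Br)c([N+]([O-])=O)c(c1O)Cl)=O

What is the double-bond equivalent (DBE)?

Molecular formula from the SMILES: C6H4BrClN2O6.
DoU = (2C + 2 + N − H − X)/2 = (2·6 + 2 + 2 − 4 − 2)/2 = 10/2 = 5.
(Structurally: 1 ring(s) + 4 π bond(s) = 5.)

5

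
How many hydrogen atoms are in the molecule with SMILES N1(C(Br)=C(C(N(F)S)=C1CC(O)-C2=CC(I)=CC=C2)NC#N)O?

11

Hydrogens are implicit in SMILES; fill each atom to its normal valence:
  6 × C (aromatic): no H
  4 × C (aromatic): 1 H each → 4
  2 × N: no H
  2 × O: 1 H each → 2
  1 × Br: no H
  1 × C: 2 H
  1 × C: 1 H
  1 × C: no H
  1 × F: no H
  1 × I: no H
  1 × N: 1 H
  1 × N (aromatic): no H
  1 × S: 1 H
  Total hydrogens = 11.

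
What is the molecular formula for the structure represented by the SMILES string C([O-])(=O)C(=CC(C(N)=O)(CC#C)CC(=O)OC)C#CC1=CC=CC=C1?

Heavy atoms from the SMILES: 19 C, 1 N, 5 O.
Implicit hydrogens by atom environment:
  8 × C: no H
  5 × C (aromatic): 1 H each → 5
  4 × O: no H
  2 × C: 2 H each → 4
  2 × C: 1 H each → 2
  1 × C: 3 H
  1 × C (aromatic): no H
  1 × N: 2 H
  1 × O (charge -1): no H
  Total hydrogens = 16.
Net charge -1.
Molecular formula: C19H16NO5-

C19H16NO5-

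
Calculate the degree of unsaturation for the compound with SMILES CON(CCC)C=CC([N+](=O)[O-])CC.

Molecular formula from the SMILES: C9H18N2O3.
DoU = (2C + 2 + N − H − X)/2 = (2·9 + 2 + 2 − 18 − 0)/2 = 4/2 = 2.
(Structurally: 0 ring(s) + 2 π bond(s) = 2.)

2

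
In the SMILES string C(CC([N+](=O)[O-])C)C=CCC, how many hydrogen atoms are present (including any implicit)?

Hydrogens are implicit in SMILES; fill each atom to its normal valence:
  3 × C: 2 H each → 6
  3 × C: 1 H each → 3
  2 × C: 3 H each → 6
  1 × N (charge +1): no H
  1 × O: no H
  1 × O (charge -1): no H
  Total hydrogens = 15.

15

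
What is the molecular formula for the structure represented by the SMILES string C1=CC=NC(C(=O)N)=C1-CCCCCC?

Heavy atoms from the SMILES: 12 C, 2 N, 1 O.
Implicit hydrogens by atom environment:
  5 × C: 2 H each → 10
  3 × C (aromatic): 1 H each → 3
  2 × C (aromatic): no H
  1 × C: 3 H
  1 × C: no H
  1 × N: 2 H
  1 × N (aromatic): no H
  1 × O: no H
  Total hydrogens = 18.
Molecular formula: C12H18N2O

C12H18N2O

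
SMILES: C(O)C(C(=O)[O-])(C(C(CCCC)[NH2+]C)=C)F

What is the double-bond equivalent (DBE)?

2

Molecular formula from the SMILES: C11H20FNO3.
DoU = (2C + 2 + N − H − X)/2 = (2·11 + 2 + 1 − 20 − 1)/2 = 4/2 = 2.
(Structurally: 0 ring(s) + 2 π bond(s) = 2.)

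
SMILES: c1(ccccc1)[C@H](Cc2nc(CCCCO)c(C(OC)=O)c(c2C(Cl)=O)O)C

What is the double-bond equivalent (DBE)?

Molecular formula from the SMILES: C21H24ClNO5.
DoU = (2C + 2 + N − H − X)/2 = (2·21 + 2 + 1 − 24 − 1)/2 = 20/2 = 10.
(Structurally: 2 ring(s) + 8 π bond(s) = 10.)

10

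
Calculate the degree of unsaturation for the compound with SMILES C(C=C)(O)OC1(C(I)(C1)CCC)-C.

2

Molecular formula from the SMILES: C10H17IO2.
DoU = (2C + 2 + N − H − X)/2 = (2·10 + 2 + 0 − 17 − 1)/2 = 4/2 = 2.
(Structurally: 1 ring(s) + 1 π bond(s) = 2.)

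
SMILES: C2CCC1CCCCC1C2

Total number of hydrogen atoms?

18

Hydrogens are implicit in SMILES; fill each atom to its normal valence:
  8 × C: 2 H each → 16
  2 × C: 1 H each → 2
  Total hydrogens = 18.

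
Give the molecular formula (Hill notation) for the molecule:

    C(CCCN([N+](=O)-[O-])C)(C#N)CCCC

C10H19N3O2

Heavy atoms from the SMILES: 10 C, 3 N, 2 O.
Implicit hydrogens by atom environment:
  6 × C: 2 H each → 12
  2 × C: 3 H each → 6
  2 × N: no H
  1 × C: 1 H
  1 × C: no H
  1 × N (charge +1): no H
  1 × O: no H
  1 × O (charge -1): no H
  Total hydrogens = 19.
Molecular formula: C10H19N3O2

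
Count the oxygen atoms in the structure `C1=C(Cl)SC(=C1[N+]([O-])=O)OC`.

The symbol for oxygen appears 3 times in the SMILES.

3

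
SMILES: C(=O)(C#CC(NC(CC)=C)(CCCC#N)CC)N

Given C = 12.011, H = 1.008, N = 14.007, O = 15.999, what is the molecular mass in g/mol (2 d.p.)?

247.34

Molecular formula: C14H21N3O.
M = 14×12.011 + 21×1.008 + 3×14.007 + 1×15.999 = 247.34 g/mol.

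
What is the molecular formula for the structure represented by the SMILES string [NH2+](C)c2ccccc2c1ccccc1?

Heavy atoms from the SMILES: 13 C, 1 N.
Implicit hydrogens by atom environment:
  9 × C (aromatic): 1 H each → 9
  3 × C (aromatic): no H
  1 × C: 3 H
  1 × N (charge +1): 2 H
  Total hydrogens = 14.
Net charge +1.
Molecular formula: C13H14N+

C13H14N+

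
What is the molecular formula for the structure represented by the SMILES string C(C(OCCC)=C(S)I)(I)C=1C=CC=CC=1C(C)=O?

Heavy atoms from the SMILES: 14 C, 2 I, 2 O, 1 S.
Implicit hydrogens by atom environment:
  4 × C (aromatic): 1 H each → 4
  3 × C: no H
  2 × C: 3 H each → 6
  2 × C: 2 H each → 4
  2 × C (aromatic): no H
  2 × I: no H
  2 × O: no H
  1 × C: 1 H
  1 × S: 1 H
  Total hydrogens = 16.
Molecular formula: C14H16I2O2S

C14H16I2O2S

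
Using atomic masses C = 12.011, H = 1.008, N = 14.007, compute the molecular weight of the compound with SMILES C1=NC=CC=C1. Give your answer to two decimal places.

Molecular formula: C5H5N.
M = 5×12.011 + 5×1.008 + 1×14.007 = 79.10 g/mol.

79.10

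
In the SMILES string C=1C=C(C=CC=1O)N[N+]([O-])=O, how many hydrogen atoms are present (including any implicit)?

Hydrogens are implicit in SMILES; fill each atom to its normal valence:
  4 × C (aromatic): 1 H each → 4
  2 × C (aromatic): no H
  1 × N: 1 H
  1 × N (charge +1): no H
  1 × O: 1 H
  1 × O: no H
  1 × O (charge -1): no H
  Total hydrogens = 6.

6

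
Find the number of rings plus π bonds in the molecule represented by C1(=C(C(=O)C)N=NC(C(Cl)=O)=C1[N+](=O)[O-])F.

Molecular formula from the SMILES: C7H3ClFN3O4.
DoU = (2C + 2 + N − H − X)/2 = (2·7 + 2 + 3 − 3 − 2)/2 = 14/2 = 7.
(Structurally: 1 ring(s) + 6 π bond(s) = 7.)

7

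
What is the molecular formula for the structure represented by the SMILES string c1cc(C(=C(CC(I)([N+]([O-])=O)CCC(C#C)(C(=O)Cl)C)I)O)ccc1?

Heavy atoms from the SMILES: 17 C, 1 Cl, 2 I, 1 N, 4 O.
Implicit hydrogens by atom environment:
  6 × C: no H
  5 × C (aromatic): 1 H each → 5
  3 × C: 2 H each → 6
  2 × I: no H
  2 × O: no H
  1 × C: 3 H
  1 × C: 1 H
  1 × C (aromatic): no H
  1 × Cl: no H
  1 × N (charge +1): no H
  1 × O: 1 H
  1 × O (charge -1): no H
  Total hydrogens = 16.
Molecular formula: C17H16ClI2NO4

C17H16ClI2NO4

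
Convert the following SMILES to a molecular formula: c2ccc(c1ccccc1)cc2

Heavy atoms from the SMILES: 12 C.
Implicit hydrogens by atom environment:
  10 × C (aromatic): 1 H each → 10
  2 × C (aromatic): no H
  Total hydrogens = 10.
Molecular formula: C12H10

C12H10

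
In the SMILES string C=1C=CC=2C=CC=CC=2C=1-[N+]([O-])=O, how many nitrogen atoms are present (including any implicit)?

The symbol for nitrogen appears 1 time in the SMILES.

1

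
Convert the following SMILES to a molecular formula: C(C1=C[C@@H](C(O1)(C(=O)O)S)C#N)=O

Heavy atoms from the SMILES: 7 C, 1 N, 4 O, 1 S.
Implicit hydrogens by atom environment:
  4 × C: no H
  3 × C: 1 H each → 3
  3 × O: no H
  1 × N: no H
  1 × O: 1 H
  1 × S: 1 H
  Total hydrogens = 5.
Molecular formula: C7H5NO4S

C7H5NO4S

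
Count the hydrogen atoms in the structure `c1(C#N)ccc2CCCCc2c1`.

11

Hydrogens are implicit in SMILES; fill each atom to its normal valence:
  4 × C: 2 H each → 8
  3 × C (aromatic): 1 H each → 3
  3 × C (aromatic): no H
  1 × C: no H
  1 × N: no H
  Total hydrogens = 11.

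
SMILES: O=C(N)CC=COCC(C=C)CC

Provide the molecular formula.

C10H17NO2

Heavy atoms from the SMILES: 10 C, 1 N, 2 O.
Implicit hydrogens by atom environment:
  4 × C: 2 H each → 8
  4 × C: 1 H each → 4
  2 × O: no H
  1 × C: 3 H
  1 × C: no H
  1 × N: 2 H
  Total hydrogens = 17.
Molecular formula: C10H17NO2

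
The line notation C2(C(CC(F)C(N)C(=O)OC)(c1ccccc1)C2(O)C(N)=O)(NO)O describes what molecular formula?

Heavy atoms from the SMILES: 15 C, 1 F, 3 N, 6 O.
Implicit hydrogens by atom environment:
  5 × C (aromatic): 1 H each → 5
  5 × C: no H
  3 × O: 1 H each → 3
  3 × O: no H
  2 × C: 1 H each → 2
  2 × N: 2 H each → 4
  1 × C: 3 H
  1 × C: 2 H
  1 × C (aromatic): no H
  1 × F: no H
  1 × N: 1 H
  Total hydrogens = 20.
Molecular formula: C15H20FN3O6

C15H20FN3O6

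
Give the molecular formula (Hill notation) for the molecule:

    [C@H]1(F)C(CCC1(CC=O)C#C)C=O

C10H11FO2

Heavy atoms from the SMILES: 10 C, 1 F, 2 O.
Implicit hydrogens by atom environment:
  5 × C: 1 H each → 5
  3 × C: 2 H each → 6
  2 × C: no H
  2 × O: no H
  1 × F: no H
  Total hydrogens = 11.
Molecular formula: C10H11FO2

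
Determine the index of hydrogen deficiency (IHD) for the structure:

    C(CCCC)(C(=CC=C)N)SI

Molecular formula from the SMILES: C9H16INS.
DoU = (2C + 2 + N − H − X)/2 = (2·9 + 2 + 1 − 16 − 1)/2 = 4/2 = 2.
(Structurally: 0 ring(s) + 2 π bond(s) = 2.)

2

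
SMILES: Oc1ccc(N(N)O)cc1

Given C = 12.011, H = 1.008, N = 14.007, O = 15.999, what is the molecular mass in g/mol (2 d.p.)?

140.14

Molecular formula: C6H8N2O2.
M = 6×12.011 + 8×1.008 + 2×14.007 + 2×15.999 = 140.14 g/mol.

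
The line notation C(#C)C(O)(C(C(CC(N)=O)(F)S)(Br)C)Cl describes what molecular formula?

Heavy atoms from the SMILES: 1 Br, 8 C, 1 Cl, 1 F, 1 N, 2 O, 1 S.
Implicit hydrogens by atom environment:
  5 × C: no H
  1 × Br: no H
  1 × C: 3 H
  1 × C: 2 H
  1 × C: 1 H
  1 × Cl: no H
  1 × F: no H
  1 × N: 2 H
  1 × O: 1 H
  1 × O: no H
  1 × S: 1 H
  Total hydrogens = 10.
Molecular formula: C8H10BrClFNO2S

C8H10BrClFNO2S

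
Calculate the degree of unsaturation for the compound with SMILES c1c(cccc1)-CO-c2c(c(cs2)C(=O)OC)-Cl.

Molecular formula from the SMILES: C13H11ClO3S.
DoU = (2C + 2 + N − H − X)/2 = (2·13 + 2 + 0 − 11 − 1)/2 = 16/2 = 8.
(Structurally: 2 ring(s) + 6 π bond(s) = 8.)

8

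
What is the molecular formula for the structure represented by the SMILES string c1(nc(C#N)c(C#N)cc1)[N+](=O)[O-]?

Heavy atoms from the SMILES: 7 C, 4 N, 2 O.
Implicit hydrogens by atom environment:
  3 × C (aromatic): no H
  2 × C (aromatic): 1 H each → 2
  2 × C: no H
  2 × N: no H
  1 × N (aromatic): no H
  1 × N (charge +1): no H
  1 × O: no H
  1 × O (charge -1): no H
  Total hydrogens = 2.
Molecular formula: C7H2N4O2

C7H2N4O2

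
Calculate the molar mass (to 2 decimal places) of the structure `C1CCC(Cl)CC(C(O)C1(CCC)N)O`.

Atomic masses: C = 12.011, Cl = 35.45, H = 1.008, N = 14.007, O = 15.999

235.75

Molecular formula: C11H22ClNO2.
M = 11×12.011 + 1×35.45 + 22×1.008 + 1×14.007 + 2×15.999 = 235.75 g/mol.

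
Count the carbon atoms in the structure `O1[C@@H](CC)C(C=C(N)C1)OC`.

8

The symbol for carbon appears 8 times in the SMILES.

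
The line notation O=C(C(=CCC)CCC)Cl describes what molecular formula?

C8H13ClO

Heavy atoms from the SMILES: 8 C, 1 Cl, 1 O.
Implicit hydrogens by atom environment:
  3 × C: 2 H each → 6
  2 × C: 3 H each → 6
  2 × C: no H
  1 × C: 1 H
  1 × Cl: no H
  1 × O: no H
  Total hydrogens = 13.
Molecular formula: C8H13ClO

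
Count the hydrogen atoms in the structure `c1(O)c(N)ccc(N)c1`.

8

Hydrogens are implicit in SMILES; fill each atom to its normal valence:
  3 × C (aromatic): 1 H each → 3
  3 × C (aromatic): no H
  2 × N: 2 H each → 4
  1 × O: 1 H
  Total hydrogens = 8.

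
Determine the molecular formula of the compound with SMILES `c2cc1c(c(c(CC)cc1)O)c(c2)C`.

C13H14O

Heavy atoms from the SMILES: 13 C, 1 O.
Implicit hydrogens by atom environment:
  5 × C (aromatic): 1 H each → 5
  5 × C (aromatic): no H
  2 × C: 3 H each → 6
  1 × C: 2 H
  1 × O: 1 H
  Total hydrogens = 14.
Molecular formula: C13H14O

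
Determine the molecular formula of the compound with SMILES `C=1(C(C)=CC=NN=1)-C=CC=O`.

C8H8N2O

Heavy atoms from the SMILES: 8 C, 2 N, 1 O.
Implicit hydrogens by atom environment:
  3 × C: 1 H each → 3
  2 × C (aromatic): 1 H each → 2
  2 × C (aromatic): no H
  2 × N (aromatic): no H
  1 × C: 3 H
  1 × O: no H
  Total hydrogens = 8.
Molecular formula: C8H8N2O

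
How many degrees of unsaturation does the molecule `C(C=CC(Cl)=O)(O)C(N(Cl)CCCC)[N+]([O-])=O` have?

3

Molecular formula from the SMILES: C9H14Cl2N2O4.
DoU = (2C + 2 + N − H − X)/2 = (2·9 + 2 + 2 − 14 − 2)/2 = 6/2 = 3.
(Structurally: 0 ring(s) + 3 π bond(s) = 3.)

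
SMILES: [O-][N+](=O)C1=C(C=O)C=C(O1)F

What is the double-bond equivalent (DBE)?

5

Molecular formula from the SMILES: C5H2FNO4.
DoU = (2C + 2 + N − H − X)/2 = (2·5 + 2 + 1 − 2 − 1)/2 = 10/2 = 5.
(Structurally: 1 ring(s) + 4 π bond(s) = 5.)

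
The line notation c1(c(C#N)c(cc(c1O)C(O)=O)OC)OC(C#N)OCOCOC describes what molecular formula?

C14H14N2O8

Heavy atoms from the SMILES: 14 C, 2 N, 8 O.
Implicit hydrogens by atom environment:
  6 × O: no H
  5 × C (aromatic): no H
  3 × C: no H
  2 × C: 3 H each → 6
  2 × C: 2 H each → 4
  2 × N: no H
  2 × O: 1 H each → 2
  1 × C (aromatic): 1 H
  1 × C: 1 H
  Total hydrogens = 14.
Molecular formula: C14H14N2O8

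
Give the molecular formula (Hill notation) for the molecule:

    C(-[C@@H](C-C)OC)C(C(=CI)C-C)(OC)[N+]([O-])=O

Heavy atoms from the SMILES: 11 C, 1 I, 1 N, 4 O.
Implicit hydrogens by atom environment:
  4 × C: 3 H each → 12
  3 × C: 2 H each → 6
  3 × O: no H
  2 × C: 1 H each → 2
  2 × C: no H
  1 × I: no H
  1 × N (charge +1): no H
  1 × O (charge -1): no H
  Total hydrogens = 20.
Molecular formula: C11H20INO4

C11H20INO4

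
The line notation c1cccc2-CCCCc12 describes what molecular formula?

Heavy atoms from the SMILES: 10 C.
Implicit hydrogens by atom environment:
  4 × C: 2 H each → 8
  4 × C (aromatic): 1 H each → 4
  2 × C (aromatic): no H
  Total hydrogens = 12.
Molecular formula: C10H12

C10H12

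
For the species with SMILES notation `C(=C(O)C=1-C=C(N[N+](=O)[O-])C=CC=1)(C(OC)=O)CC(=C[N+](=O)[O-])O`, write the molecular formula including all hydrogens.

C13H13N3O8

Heavy atoms from the SMILES: 13 C, 3 N, 8 O.
Implicit hydrogens by atom environment:
  4 × C (aromatic): 1 H each → 4
  4 × C: no H
  4 × O: no H
  2 × C (aromatic): no H
  2 × N (charge +1): no H
  2 × O: 1 H each → 2
  2 × O (charge -1): no H
  1 × C: 3 H
  1 × C: 2 H
  1 × C: 1 H
  1 × N: 1 H
  Total hydrogens = 13.
Molecular formula: C13H13N3O8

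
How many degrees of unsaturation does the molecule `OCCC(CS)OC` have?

Molecular formula from the SMILES: C5H12O2S.
DoU = (2C + 2 + N − H − X)/2 = (2·5 + 2 + 0 − 12 − 0)/2 = 0/2 = 0.
(Structurally: 0 ring(s) + 0 π bond(s) = 0.)

0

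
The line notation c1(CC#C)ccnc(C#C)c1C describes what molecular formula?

Heavy atoms from the SMILES: 11 C, 1 N.
Implicit hydrogens by atom environment:
  3 × C (aromatic): no H
  2 × C (aromatic): 1 H each → 2
  2 × C: 1 H each → 2
  2 × C: no H
  1 × C: 3 H
  1 × C: 2 H
  1 × N (aromatic): no H
  Total hydrogens = 9.
Molecular formula: C11H9N

C11H9N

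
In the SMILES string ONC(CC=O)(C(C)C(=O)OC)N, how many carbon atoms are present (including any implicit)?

The symbol for carbon appears 7 times in the SMILES.

7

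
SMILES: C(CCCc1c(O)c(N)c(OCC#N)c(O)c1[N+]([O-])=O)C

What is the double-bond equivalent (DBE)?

Molecular formula from the SMILES: C13H17N3O5.
DoU = (2C + 2 + N − H − X)/2 = (2·13 + 2 + 3 − 17 − 0)/2 = 14/2 = 7.
(Structurally: 1 ring(s) + 6 π bond(s) = 7.)

7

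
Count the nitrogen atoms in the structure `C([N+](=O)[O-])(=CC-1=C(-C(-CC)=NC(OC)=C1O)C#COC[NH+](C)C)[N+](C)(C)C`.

4

The symbol for nitrogen appears 4 times in the SMILES.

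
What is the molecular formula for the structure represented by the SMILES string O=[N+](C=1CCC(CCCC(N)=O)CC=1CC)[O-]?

Heavy atoms from the SMILES: 12 C, 2 N, 3 O.
Implicit hydrogens by atom environment:
  7 × C: 2 H each → 14
  3 × C: no H
  2 × O: no H
  1 × C: 3 H
  1 × C: 1 H
  1 × N: 2 H
  1 × N (charge +1): no H
  1 × O (charge -1): no H
  Total hydrogens = 20.
Molecular formula: C12H20N2O3

C12H20N2O3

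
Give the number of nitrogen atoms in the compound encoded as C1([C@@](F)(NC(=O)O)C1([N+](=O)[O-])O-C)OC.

The symbol for nitrogen appears 2 times in the SMILES.

2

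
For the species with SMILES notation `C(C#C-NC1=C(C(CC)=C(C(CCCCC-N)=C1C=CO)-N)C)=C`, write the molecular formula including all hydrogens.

Heavy atoms from the SMILES: 20 C, 3 N, 1 O.
Implicit hydrogens by atom environment:
  7 × C: 2 H each → 14
  6 × C (aromatic): no H
  3 × C: 1 H each → 3
  2 × C: 3 H each → 6
  2 × C: no H
  2 × N: 2 H each → 4
  1 × N: 1 H
  1 × O: 1 H
  Total hydrogens = 29.
Molecular formula: C20H29N3O

C20H29N3O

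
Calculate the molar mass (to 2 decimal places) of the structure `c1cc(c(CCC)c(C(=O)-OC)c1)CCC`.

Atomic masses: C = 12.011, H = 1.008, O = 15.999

220.31

Molecular formula: C14H20O2.
M = 14×12.011 + 20×1.008 + 2×15.999 = 220.31 g/mol.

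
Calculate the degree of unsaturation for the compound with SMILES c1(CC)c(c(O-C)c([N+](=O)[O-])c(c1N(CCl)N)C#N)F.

Molecular formula from the SMILES: C11H12ClFN4O3.
DoU = (2C + 2 + N − H − X)/2 = (2·11 + 2 + 4 − 12 − 2)/2 = 14/2 = 7.
(Structurally: 1 ring(s) + 6 π bond(s) = 7.)

7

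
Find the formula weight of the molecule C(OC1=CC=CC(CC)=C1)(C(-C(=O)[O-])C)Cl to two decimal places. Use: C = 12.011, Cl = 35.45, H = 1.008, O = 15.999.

Molecular formula: C12H14ClO3-.
M = 12×12.011 + 1×35.45 + 14×1.008 + 3×15.999 = 241.69 g/mol.

241.69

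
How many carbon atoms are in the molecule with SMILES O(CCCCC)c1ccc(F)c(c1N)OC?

The symbol for carbon appears 12 times in the SMILES. Lowercase c denotes aromatic carbon and counts toward C.

12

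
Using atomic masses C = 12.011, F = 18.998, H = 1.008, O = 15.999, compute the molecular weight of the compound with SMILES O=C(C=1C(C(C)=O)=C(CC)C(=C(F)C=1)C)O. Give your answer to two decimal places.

224.23

Molecular formula: C12H13FO3.
M = 12×12.011 + 1×18.998 + 13×1.008 + 3×15.999 = 224.23 g/mol.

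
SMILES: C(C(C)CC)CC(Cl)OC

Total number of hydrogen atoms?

17

Hydrogens are implicit in SMILES; fill each atom to its normal valence:
  3 × C: 3 H each → 9
  3 × C: 2 H each → 6
  2 × C: 1 H each → 2
  1 × Cl: no H
  1 × O: no H
  Total hydrogens = 17.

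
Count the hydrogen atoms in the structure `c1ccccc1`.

6

Hydrogens are implicit in SMILES; fill each atom to its normal valence:
  6 × C (aromatic): 1 H each → 6
  Total hydrogens = 6.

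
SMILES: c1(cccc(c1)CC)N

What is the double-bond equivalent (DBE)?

4

Molecular formula from the SMILES: C8H11N.
DoU = (2C + 2 + N − H − X)/2 = (2·8 + 2 + 1 − 11 − 0)/2 = 8/2 = 4.
(Structurally: 1 ring(s) + 3 π bond(s) = 4.)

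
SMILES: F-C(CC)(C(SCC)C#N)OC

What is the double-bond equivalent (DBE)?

2

Molecular formula from the SMILES: C8H14FNOS.
DoU = (2C + 2 + N − H − X)/2 = (2·8 + 2 + 1 − 14 − 1)/2 = 4/2 = 2.
(Structurally: 0 ring(s) + 2 π bond(s) = 2.)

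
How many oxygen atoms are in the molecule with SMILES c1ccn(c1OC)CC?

1

The symbol for oxygen appears 1 time in the SMILES.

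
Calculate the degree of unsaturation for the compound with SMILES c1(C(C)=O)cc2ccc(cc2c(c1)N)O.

Molecular formula from the SMILES: C12H11NO2.
DoU = (2C + 2 + N − H − X)/2 = (2·12 + 2 + 1 − 11 − 0)/2 = 16/2 = 8.
(Structurally: 2 ring(s) + 6 π bond(s) = 8.)

8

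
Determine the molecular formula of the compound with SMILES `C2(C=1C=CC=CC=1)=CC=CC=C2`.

Heavy atoms from the SMILES: 12 C.
Implicit hydrogens by atom environment:
  10 × C (aromatic): 1 H each → 10
  2 × C (aromatic): no H
  Total hydrogens = 10.
Molecular formula: C12H10

C12H10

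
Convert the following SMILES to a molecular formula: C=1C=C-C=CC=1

Heavy atoms from the SMILES: 6 C.
Implicit hydrogens by atom environment:
  6 × C (aromatic): 1 H each → 6
  Total hydrogens = 6.
Molecular formula: C6H6

C6H6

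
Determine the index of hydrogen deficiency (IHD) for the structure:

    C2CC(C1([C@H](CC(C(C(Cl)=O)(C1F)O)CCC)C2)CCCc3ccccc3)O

Molecular formula from the SMILES: C23H32ClFO3.
DoU = (2C + 2 + N − H − X)/2 = (2·23 + 2 + 0 − 32 − 2)/2 = 14/2 = 7.
(Structurally: 3 ring(s) + 4 π bond(s) = 7.)

7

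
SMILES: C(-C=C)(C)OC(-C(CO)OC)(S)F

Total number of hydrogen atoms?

Hydrogens are implicit in SMILES; fill each atom to its normal valence:
  3 × C: 1 H each → 3
  2 × C: 3 H each → 6
  2 × C: 2 H each → 4
  2 × O: no H
  1 × C: no H
  1 × F: no H
  1 × O: 1 H
  1 × S: 1 H
  Total hydrogens = 15.

15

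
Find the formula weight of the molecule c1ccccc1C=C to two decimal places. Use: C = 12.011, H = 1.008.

Molecular formula: C8H8.
M = 8×12.011 + 8×1.008 = 104.15 g/mol.

104.15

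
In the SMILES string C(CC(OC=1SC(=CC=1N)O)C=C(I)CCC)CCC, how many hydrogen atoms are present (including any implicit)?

24

Hydrogens are implicit in SMILES; fill each atom to its normal valence:
  6 × C: 2 H each → 12
  3 × C (aromatic): no H
  2 × C: 3 H each → 6
  2 × C: 1 H each → 2
  1 × C (aromatic): 1 H
  1 × C: no H
  1 × I: no H
  1 × N: 2 H
  1 × O: 1 H
  1 × O: no H
  1 × S (aromatic): no H
  Total hydrogens = 24.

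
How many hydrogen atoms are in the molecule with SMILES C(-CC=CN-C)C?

Hydrogens are implicit in SMILES; fill each atom to its normal valence:
  2 × C: 3 H each → 6
  2 × C: 2 H each → 4
  2 × C: 1 H each → 2
  1 × N: 1 H
  Total hydrogens = 13.

13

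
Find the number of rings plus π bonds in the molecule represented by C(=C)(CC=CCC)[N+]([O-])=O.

Molecular formula from the SMILES: C7H11NO2.
DoU = (2C + 2 + N − H − X)/2 = (2·7 + 2 + 1 − 11 − 0)/2 = 6/2 = 3.
(Structurally: 0 ring(s) + 3 π bond(s) = 3.)

3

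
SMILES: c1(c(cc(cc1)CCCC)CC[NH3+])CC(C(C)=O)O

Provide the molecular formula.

C16H26NO2+

Heavy atoms from the SMILES: 16 C, 1 N, 2 O.
Implicit hydrogens by atom environment:
  6 × C: 2 H each → 12
  3 × C (aromatic): 1 H each → 3
  3 × C (aromatic): no H
  2 × C: 3 H each → 6
  1 × C: 1 H
  1 × C: no H
  1 × N (charge +1): 3 H
  1 × O: 1 H
  1 × O: no H
  Total hydrogens = 26.
Net charge +1.
Molecular formula: C16H26NO2+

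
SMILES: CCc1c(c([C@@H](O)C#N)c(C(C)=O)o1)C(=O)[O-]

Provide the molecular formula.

C11H10NO5-

Heavy atoms from the SMILES: 11 C, 1 N, 5 O.
Implicit hydrogens by atom environment:
  4 × C (aromatic): no H
  3 × C: no H
  2 × C: 3 H each → 6
  2 × O: no H
  1 × C: 2 H
  1 × C: 1 H
  1 × N: no H
  1 × O: 1 H
  1 × O (aromatic): no H
  1 × O (charge -1): no H
  Total hydrogens = 10.
Net charge -1.
Molecular formula: C11H10NO5-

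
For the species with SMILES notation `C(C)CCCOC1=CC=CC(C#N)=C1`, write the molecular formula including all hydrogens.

C12H15NO

Heavy atoms from the SMILES: 12 C, 1 N, 1 O.
Implicit hydrogens by atom environment:
  4 × C: 2 H each → 8
  4 × C (aromatic): 1 H each → 4
  2 × C (aromatic): no H
  1 × C: 3 H
  1 × C: no H
  1 × N: no H
  1 × O: no H
  Total hydrogens = 15.
Molecular formula: C12H15NO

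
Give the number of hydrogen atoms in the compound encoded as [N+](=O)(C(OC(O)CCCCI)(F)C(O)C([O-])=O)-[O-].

12

Hydrogens are implicit in SMILES; fill each atom to its normal valence:
  4 × C: 2 H each → 8
  3 × O: no H
  2 × C: 1 H each → 2
  2 × C: no H
  2 × O: 1 H each → 2
  2 × O (charge -1): no H
  1 × F: no H
  1 × I: no H
  1 × N (charge +1): no H
  Total hydrogens = 12.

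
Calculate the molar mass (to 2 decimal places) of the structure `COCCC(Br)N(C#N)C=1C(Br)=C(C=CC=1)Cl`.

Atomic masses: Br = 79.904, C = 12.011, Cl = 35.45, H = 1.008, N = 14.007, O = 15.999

Molecular formula: C11H11Br2ClN2O.
M = 2×79.904 + 11×12.011 + 1×35.45 + 11×1.008 + 2×14.007 + 1×15.999 = 382.48 g/mol.

382.48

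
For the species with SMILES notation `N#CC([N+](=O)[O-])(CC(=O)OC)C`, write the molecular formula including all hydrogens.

C6H8N2O4

Heavy atoms from the SMILES: 6 C, 2 N, 4 O.
Implicit hydrogens by atom environment:
  3 × C: no H
  3 × O: no H
  2 × C: 3 H each → 6
  1 × C: 2 H
  1 × N (charge +1): no H
  1 × N: no H
  1 × O (charge -1): no H
  Total hydrogens = 8.
Molecular formula: C6H8N2O4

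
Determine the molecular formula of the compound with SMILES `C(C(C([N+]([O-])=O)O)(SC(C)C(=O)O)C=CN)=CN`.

Heavy atoms from the SMILES: 9 C, 3 N, 5 O, 1 S.
Implicit hydrogens by atom environment:
  6 × C: 1 H each → 6
  2 × C: no H
  2 × N: 2 H each → 4
  2 × O: 1 H each → 2
  2 × O: no H
  1 × C: 3 H
  1 × N (charge +1): no H
  1 × O (charge -1): no H
  1 × S: no H
  Total hydrogens = 15.
Molecular formula: C9H15N3O5S

C9H15N3O5S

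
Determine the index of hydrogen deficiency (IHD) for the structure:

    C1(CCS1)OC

1

Molecular formula from the SMILES: C4H8OS.
DoU = (2C + 2 + N − H − X)/2 = (2·4 + 2 + 0 − 8 − 0)/2 = 2/2 = 1.
(Structurally: 1 ring(s) + 0 π bond(s) = 1.)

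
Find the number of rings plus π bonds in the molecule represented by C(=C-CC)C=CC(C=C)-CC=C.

Molecular formula from the SMILES: C12H18.
DoU = (2C + 2 + N − H − X)/2 = (2·12 + 2 + 0 − 18 − 0)/2 = 8/2 = 4.
(Structurally: 0 ring(s) + 4 π bond(s) = 4.)

4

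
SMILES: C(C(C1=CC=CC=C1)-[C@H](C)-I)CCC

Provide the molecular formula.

C13H19I

Heavy atoms from the SMILES: 13 C, 1 I.
Implicit hydrogens by atom environment:
  5 × C (aromatic): 1 H each → 5
  3 × C: 2 H each → 6
  2 × C: 3 H each → 6
  2 × C: 1 H each → 2
  1 × C (aromatic): no H
  1 × I: no H
  Total hydrogens = 19.
Molecular formula: C13H19I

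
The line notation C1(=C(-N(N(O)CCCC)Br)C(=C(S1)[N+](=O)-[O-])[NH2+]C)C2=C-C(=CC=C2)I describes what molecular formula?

Heavy atoms from the SMILES: 1 Br, 15 C, 1 I, 4 N, 3 O, 1 S.
Implicit hydrogens by atom environment:
  6 × C (aromatic): no H
  4 × C (aromatic): 1 H each → 4
  3 × C: 2 H each → 6
  2 × C: 3 H each → 6
  2 × N: no H
  1 × Br: no H
  1 × I: no H
  1 × N (charge +1): 2 H
  1 × N (charge +1): no H
  1 × O: 1 H
  1 × O: no H
  1 × O (charge -1): no H
  1 × S (aromatic): no H
  Total hydrogens = 19.
Net charge +1.
Molecular formula: C15H19BrIN4O3S+

C15H19BrIN4O3S+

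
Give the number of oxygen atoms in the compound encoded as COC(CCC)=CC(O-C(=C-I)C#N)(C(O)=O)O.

The symbol for oxygen appears 5 times in the SMILES.

5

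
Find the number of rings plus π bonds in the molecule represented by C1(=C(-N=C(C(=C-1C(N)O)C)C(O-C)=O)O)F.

Molecular formula from the SMILES: C9H11FN2O4.
DoU = (2C + 2 + N − H − X)/2 = (2·9 + 2 + 2 − 11 − 1)/2 = 10/2 = 5.
(Structurally: 1 ring(s) + 4 π bond(s) = 5.)

5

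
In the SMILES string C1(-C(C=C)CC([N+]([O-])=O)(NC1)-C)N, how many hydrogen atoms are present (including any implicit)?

15

Hydrogens are implicit in SMILES; fill each atom to its normal valence:
  3 × C: 2 H each → 6
  3 × C: 1 H each → 3
  1 × C: 3 H
  1 × C: no H
  1 × N: 2 H
  1 × N: 1 H
  1 × N (charge +1): no H
  1 × O: no H
  1 × O (charge -1): no H
  Total hydrogens = 15.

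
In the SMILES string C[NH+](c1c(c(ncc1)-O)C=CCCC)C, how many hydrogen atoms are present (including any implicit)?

19

Hydrogens are implicit in SMILES; fill each atom to its normal valence:
  3 × C: 3 H each → 9
  3 × C (aromatic): no H
  2 × C: 2 H each → 4
  2 × C (aromatic): 1 H each → 2
  2 × C: 1 H each → 2
  1 × N (charge +1): 1 H
  1 × N (aromatic): no H
  1 × O: 1 H
  Total hydrogens = 19.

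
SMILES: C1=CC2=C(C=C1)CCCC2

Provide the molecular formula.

C10H12

Heavy atoms from the SMILES: 10 C.
Implicit hydrogens by atom environment:
  4 × C: 2 H each → 8
  4 × C (aromatic): 1 H each → 4
  2 × C (aromatic): no H
  Total hydrogens = 12.
Molecular formula: C10H12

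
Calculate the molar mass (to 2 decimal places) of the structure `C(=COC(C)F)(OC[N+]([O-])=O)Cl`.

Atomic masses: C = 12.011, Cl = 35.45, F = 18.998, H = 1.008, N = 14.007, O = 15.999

Molecular formula: C5H7ClFNO4.
M = 5×12.011 + 1×35.45 + 1×18.998 + 7×1.008 + 1×14.007 + 4×15.999 = 199.56 g/mol.

199.56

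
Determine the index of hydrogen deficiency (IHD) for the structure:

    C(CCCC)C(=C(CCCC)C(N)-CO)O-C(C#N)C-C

3

Molecular formula from the SMILES: C17H32N2O2.
DoU = (2C + 2 + N − H − X)/2 = (2·17 + 2 + 2 − 32 − 0)/2 = 6/2 = 3.
(Structurally: 0 ring(s) + 3 π bond(s) = 3.)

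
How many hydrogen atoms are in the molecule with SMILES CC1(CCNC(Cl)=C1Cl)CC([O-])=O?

Hydrogens are implicit in SMILES; fill each atom to its normal valence:
  4 × C: no H
  3 × C: 2 H each → 6
  2 × Cl: no H
  1 × C: 3 H
  1 × N: 1 H
  1 × O: no H
  1 × O (charge -1): no H
  Total hydrogens = 10.

10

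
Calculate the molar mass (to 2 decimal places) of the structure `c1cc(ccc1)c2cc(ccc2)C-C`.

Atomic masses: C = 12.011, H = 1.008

182.27

Molecular formula: C14H14.
M = 14×12.011 + 14×1.008 = 182.27 g/mol.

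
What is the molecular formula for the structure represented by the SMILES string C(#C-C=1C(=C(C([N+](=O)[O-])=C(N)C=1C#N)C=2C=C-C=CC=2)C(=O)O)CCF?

Heavy atoms from the SMILES: 18 C, 1 F, 3 N, 4 O.
Implicit hydrogens by atom environment:
  7 × C (aromatic): no H
  5 × C (aromatic): 1 H each → 5
  4 × C: no H
  2 × C: 2 H each → 4
  2 × O: no H
  1 × F: no H
  1 × N: 2 H
  1 × N: no H
  1 × N (charge +1): no H
  1 × O: 1 H
  1 × O (charge -1): no H
  Total hydrogens = 12.
Molecular formula: C18H12FN3O4

C18H12FN3O4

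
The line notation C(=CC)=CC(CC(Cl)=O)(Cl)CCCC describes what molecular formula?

C11H16Cl2O

Heavy atoms from the SMILES: 11 C, 2 Cl, 1 O.
Implicit hydrogens by atom environment:
  4 × C: 2 H each → 8
  3 × C: no H
  2 × C: 3 H each → 6
  2 × C: 1 H each → 2
  2 × Cl: no H
  1 × O: no H
  Total hydrogens = 16.
Molecular formula: C11H16Cl2O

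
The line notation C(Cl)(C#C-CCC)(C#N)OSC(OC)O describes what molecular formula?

Heavy atoms from the SMILES: 9 C, 1 Cl, 1 N, 3 O, 1 S.
Implicit hydrogens by atom environment:
  4 × C: no H
  2 × C: 3 H each → 6
  2 × C: 2 H each → 4
  2 × O: no H
  1 × C: 1 H
  1 × Cl: no H
  1 × N: no H
  1 × O: 1 H
  1 × S: no H
  Total hydrogens = 12.
Molecular formula: C9H12ClNO3S

C9H12ClNO3S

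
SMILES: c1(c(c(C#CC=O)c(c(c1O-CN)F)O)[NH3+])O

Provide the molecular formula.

Heavy atoms from the SMILES: 10 C, 1 F, 2 N, 4 O.
Implicit hydrogens by atom environment:
  6 × C (aromatic): no H
  2 × C: no H
  2 × O: 1 H each → 2
  2 × O: no H
  1 × C: 2 H
  1 × C: 1 H
  1 × F: no H
  1 × N (charge +1): 3 H
  1 × N: 2 H
  Total hydrogens = 10.
Net charge +1.
Molecular formula: C10H10FN2O4+

C10H10FN2O4+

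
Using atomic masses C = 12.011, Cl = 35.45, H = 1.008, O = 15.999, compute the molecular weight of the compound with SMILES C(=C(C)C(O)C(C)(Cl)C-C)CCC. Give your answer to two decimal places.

Molecular formula: C11H21ClO.
M = 11×12.011 + 1×35.45 + 21×1.008 + 1×15.999 = 204.74 g/mol.

204.74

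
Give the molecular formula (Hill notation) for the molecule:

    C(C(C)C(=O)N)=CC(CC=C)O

Heavy atoms from the SMILES: 9 C, 1 N, 2 O.
Implicit hydrogens by atom environment:
  5 × C: 1 H each → 5
  2 × C: 2 H each → 4
  1 × C: 3 H
  1 × C: no H
  1 × N: 2 H
  1 × O: 1 H
  1 × O: no H
  Total hydrogens = 15.
Molecular formula: C9H15NO2

C9H15NO2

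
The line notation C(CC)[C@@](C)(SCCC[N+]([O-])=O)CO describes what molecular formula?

Heavy atoms from the SMILES: 9 C, 1 N, 3 O, 1 S.
Implicit hydrogens by atom environment:
  6 × C: 2 H each → 12
  2 × C: 3 H each → 6
  1 × C: no H
  1 × N (charge +1): no H
  1 × O: 1 H
  1 × O: no H
  1 × O (charge -1): no H
  1 × S: no H
  Total hydrogens = 19.
Molecular formula: C9H19NO3S

C9H19NO3S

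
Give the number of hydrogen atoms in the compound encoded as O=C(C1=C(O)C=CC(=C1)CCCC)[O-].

13

Hydrogens are implicit in SMILES; fill each atom to its normal valence:
  3 × C: 2 H each → 6
  3 × C (aromatic): 1 H each → 3
  3 × C (aromatic): no H
  1 × C: 3 H
  1 × C: no H
  1 × O: 1 H
  1 × O: no H
  1 × O (charge -1): no H
  Total hydrogens = 13.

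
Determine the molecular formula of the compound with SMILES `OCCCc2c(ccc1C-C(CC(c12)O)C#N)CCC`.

Heavy atoms from the SMILES: 17 C, 1 N, 2 O.
Implicit hydrogens by atom environment:
  7 × C: 2 H each → 14
  4 × C (aromatic): no H
  2 × C (aromatic): 1 H each → 2
  2 × C: 1 H each → 2
  2 × O: 1 H each → 2
  1 × C: 3 H
  1 × C: no H
  1 × N: no H
  Total hydrogens = 23.
Molecular formula: C17H23NO2

C17H23NO2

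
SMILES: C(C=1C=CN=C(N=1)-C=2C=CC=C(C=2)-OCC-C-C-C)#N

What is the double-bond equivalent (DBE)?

Molecular formula from the SMILES: C16H17N3O.
DoU = (2C + 2 + N − H − X)/2 = (2·16 + 2 + 3 − 17 − 0)/2 = 20/2 = 10.
(Structurally: 2 ring(s) + 8 π bond(s) = 10.)

10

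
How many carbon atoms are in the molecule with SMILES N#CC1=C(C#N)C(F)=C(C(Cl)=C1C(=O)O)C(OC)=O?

11

The symbol for carbon appears 11 times in the SMILES. (Cl is a single chlorine, not C + l.)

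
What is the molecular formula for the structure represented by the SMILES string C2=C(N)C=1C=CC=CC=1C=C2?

C10H9N

Heavy atoms from the SMILES: 10 C, 1 N.
Implicit hydrogens by atom environment:
  7 × C (aromatic): 1 H each → 7
  3 × C (aromatic): no H
  1 × N: 2 H
  Total hydrogens = 9.
Molecular formula: C10H9N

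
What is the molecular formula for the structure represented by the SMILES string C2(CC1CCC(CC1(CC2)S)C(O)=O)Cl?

C11H17ClO2S

Heavy atoms from the SMILES: 11 C, 1 Cl, 2 O, 1 S.
Implicit hydrogens by atom environment:
  6 × C: 2 H each → 12
  3 × C: 1 H each → 3
  2 × C: no H
  1 × Cl: no H
  1 × O: 1 H
  1 × O: no H
  1 × S: 1 H
  Total hydrogens = 17.
Molecular formula: C11H17ClO2S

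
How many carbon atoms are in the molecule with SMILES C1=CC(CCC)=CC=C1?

The symbol for carbon appears 9 times in the SMILES.

9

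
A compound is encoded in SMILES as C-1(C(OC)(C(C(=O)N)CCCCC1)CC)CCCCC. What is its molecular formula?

C17H33NO2

Heavy atoms from the SMILES: 17 C, 1 N, 2 O.
Implicit hydrogens by atom environment:
  10 × C: 2 H each → 20
  3 × C: 3 H each → 9
  2 × C: 1 H each → 2
  2 × C: no H
  2 × O: no H
  1 × N: 2 H
  Total hydrogens = 33.
Molecular formula: C17H33NO2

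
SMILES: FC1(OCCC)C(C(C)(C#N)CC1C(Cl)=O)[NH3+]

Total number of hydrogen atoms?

Hydrogens are implicit in SMILES; fill each atom to its normal valence:
  4 × C: no H
  3 × C: 2 H each → 6
  2 × C: 3 H each → 6
  2 × C: 1 H each → 2
  2 × O: no H
  1 × Cl: no H
  1 × F: no H
  1 × N (charge +1): 3 H
  1 × N: no H
  Total hydrogens = 17.

17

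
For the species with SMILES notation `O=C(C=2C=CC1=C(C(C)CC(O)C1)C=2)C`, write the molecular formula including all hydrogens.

C13H16O2

Heavy atoms from the SMILES: 13 C, 2 O.
Implicit hydrogens by atom environment:
  3 × C (aromatic): 1 H each → 3
  3 × C (aromatic): no H
  2 × C: 3 H each → 6
  2 × C: 2 H each → 4
  2 × C: 1 H each → 2
  1 × C: no H
  1 × O: 1 H
  1 × O: no H
  Total hydrogens = 16.
Molecular formula: C13H16O2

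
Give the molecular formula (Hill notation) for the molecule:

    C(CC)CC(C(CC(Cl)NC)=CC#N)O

Heavy atoms from the SMILES: 11 C, 1 Cl, 2 N, 1 O.
Implicit hydrogens by atom environment:
  4 × C: 2 H each → 8
  3 × C: 1 H each → 3
  2 × C: 3 H each → 6
  2 × C: no H
  1 × Cl: no H
  1 × N: 1 H
  1 × N: no H
  1 × O: 1 H
  Total hydrogens = 19.
Molecular formula: C11H19ClN2O

C11H19ClN2O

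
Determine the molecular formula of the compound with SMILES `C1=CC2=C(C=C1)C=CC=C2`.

Heavy atoms from the SMILES: 10 C.
Implicit hydrogens by atom environment:
  8 × C (aromatic): 1 H each → 8
  2 × C (aromatic): no H
  Total hydrogens = 8.
Molecular formula: C10H8

C10H8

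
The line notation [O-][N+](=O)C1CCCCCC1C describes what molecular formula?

Heavy atoms from the SMILES: 8 C, 1 N, 2 O.
Implicit hydrogens by atom environment:
  5 × C: 2 H each → 10
  2 × C: 1 H each → 2
  1 × C: 3 H
  1 × N (charge +1): no H
  1 × O: no H
  1 × O (charge -1): no H
  Total hydrogens = 15.
Molecular formula: C8H15NO2

C8H15NO2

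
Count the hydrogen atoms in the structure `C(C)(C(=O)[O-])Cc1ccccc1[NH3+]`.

13

Hydrogens are implicit in SMILES; fill each atom to its normal valence:
  4 × C (aromatic): 1 H each → 4
  2 × C (aromatic): no H
  1 × C: 3 H
  1 × C: 2 H
  1 × C: 1 H
  1 × C: no H
  1 × N (charge +1): 3 H
  1 × O: no H
  1 × O (charge -1): no H
  Total hydrogens = 13.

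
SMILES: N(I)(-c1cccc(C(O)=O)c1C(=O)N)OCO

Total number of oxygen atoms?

The symbol for oxygen appears 5 times in the SMILES.

5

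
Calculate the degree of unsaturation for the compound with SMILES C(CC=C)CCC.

1

Molecular formula from the SMILES: C7H14.
DoU = (2C + 2 + N − H − X)/2 = (2·7 + 2 + 0 − 14 − 0)/2 = 2/2 = 1.
(Structurally: 0 ring(s) + 1 π bond(s) = 1.)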